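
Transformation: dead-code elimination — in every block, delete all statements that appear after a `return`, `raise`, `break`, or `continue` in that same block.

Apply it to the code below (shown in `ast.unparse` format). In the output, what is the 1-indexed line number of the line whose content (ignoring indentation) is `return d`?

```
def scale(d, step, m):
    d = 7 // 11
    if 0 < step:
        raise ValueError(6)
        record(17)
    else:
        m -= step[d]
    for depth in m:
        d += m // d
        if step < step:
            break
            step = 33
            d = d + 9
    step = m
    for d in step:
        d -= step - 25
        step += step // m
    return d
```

Transformed code:
def scale(d, step, m):
    d = 7 // 11
    if 0 < step:
        raise ValueError(6)
    else:
        m -= step[d]
    for depth in m:
        d += m // d
        if step < step:
            break
    step = m
    for d in step:
        d -= step - 25
        step += step // m
    return d

15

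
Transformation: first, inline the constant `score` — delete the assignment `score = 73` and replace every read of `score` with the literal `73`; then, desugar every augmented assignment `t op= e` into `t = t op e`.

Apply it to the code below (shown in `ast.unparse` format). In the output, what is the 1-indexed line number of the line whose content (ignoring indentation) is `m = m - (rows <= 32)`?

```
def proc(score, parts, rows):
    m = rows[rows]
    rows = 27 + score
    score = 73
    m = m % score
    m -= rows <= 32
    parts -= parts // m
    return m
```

Transformed code:
def proc(score, parts, rows):
    m = rows[rows]
    rows = 27 + 73
    m = m % 73
    m = m - (rows <= 32)
    parts = parts - parts // m
    return m

5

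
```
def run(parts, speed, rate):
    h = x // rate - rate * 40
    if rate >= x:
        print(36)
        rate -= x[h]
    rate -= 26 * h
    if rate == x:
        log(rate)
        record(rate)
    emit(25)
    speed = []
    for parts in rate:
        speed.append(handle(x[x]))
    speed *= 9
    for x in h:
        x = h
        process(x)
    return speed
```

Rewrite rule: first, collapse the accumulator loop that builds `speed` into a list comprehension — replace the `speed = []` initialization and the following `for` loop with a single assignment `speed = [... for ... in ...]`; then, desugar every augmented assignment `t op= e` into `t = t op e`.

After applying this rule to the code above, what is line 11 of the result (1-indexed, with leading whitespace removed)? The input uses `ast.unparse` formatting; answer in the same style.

speed = [handle(x[x]) for parts in rate]

Transformed code:
def run(parts, speed, rate):
    h = x // rate - rate * 40
    if rate >= x:
        print(36)
        rate = rate - x[h]
    rate = rate - 26 * h
    if rate == x:
        log(rate)
        record(rate)
    emit(25)
    speed = [handle(x[x]) for parts in rate]
    speed = speed * 9
    for x in h:
        x = h
        process(x)
    return speed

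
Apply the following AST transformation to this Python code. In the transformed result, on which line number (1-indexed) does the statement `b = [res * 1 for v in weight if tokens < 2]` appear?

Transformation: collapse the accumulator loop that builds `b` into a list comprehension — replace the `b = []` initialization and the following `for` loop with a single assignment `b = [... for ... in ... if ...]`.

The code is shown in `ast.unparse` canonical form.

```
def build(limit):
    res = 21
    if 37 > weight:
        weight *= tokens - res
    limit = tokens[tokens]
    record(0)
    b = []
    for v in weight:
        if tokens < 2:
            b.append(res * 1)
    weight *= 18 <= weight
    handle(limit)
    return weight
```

7

Transformed code:
def build(limit):
    res = 21
    if 37 > weight:
        weight *= tokens - res
    limit = tokens[tokens]
    record(0)
    b = [res * 1 for v in weight if tokens < 2]
    weight *= 18 <= weight
    handle(limit)
    return weight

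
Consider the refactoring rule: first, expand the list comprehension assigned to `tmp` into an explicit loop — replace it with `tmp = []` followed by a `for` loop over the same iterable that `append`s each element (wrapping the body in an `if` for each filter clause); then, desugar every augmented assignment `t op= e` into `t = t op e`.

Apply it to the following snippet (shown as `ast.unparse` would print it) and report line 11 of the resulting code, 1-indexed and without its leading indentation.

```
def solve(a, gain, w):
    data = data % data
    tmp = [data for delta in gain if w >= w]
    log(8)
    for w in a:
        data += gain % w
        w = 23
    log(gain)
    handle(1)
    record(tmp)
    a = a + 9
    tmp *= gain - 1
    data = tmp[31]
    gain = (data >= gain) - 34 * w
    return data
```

Transformed code:
def solve(a, gain, w):
    data = data % data
    tmp = []
    for delta in gain:
        if w >= w:
            tmp.append(data)
    log(8)
    for w in a:
        data = data + gain % w
        w = 23
    log(gain)
    handle(1)
    record(tmp)
    a = a + 9
    tmp = tmp * (gain - 1)
    data = tmp[31]
    gain = (data >= gain) - 34 * w
    return data

log(gain)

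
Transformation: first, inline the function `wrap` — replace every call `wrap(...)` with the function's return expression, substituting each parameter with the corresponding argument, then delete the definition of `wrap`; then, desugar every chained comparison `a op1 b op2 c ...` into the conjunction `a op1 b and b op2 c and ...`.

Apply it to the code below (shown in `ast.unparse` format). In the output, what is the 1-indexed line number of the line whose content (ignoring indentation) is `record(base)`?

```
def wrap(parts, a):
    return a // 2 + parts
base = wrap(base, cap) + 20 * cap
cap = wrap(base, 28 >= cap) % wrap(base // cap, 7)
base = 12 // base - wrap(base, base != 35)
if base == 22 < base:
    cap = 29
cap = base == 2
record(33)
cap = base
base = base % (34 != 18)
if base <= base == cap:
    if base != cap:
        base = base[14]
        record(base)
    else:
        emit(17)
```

Transformed code:
base = cap // 2 + base + 20 * cap
cap = ((28 >= cap) // 2 + base) % (7 // 2 + base // cap)
base = 12 // base - ((base != 35) // 2 + base)
if base == 22 and 22 < base:
    cap = 29
cap = base == 2
record(33)
cap = base
base = base % (34 != 18)
if base <= base and base == cap:
    if base != cap:
        base = base[14]
        record(base)
    else:
        emit(17)

13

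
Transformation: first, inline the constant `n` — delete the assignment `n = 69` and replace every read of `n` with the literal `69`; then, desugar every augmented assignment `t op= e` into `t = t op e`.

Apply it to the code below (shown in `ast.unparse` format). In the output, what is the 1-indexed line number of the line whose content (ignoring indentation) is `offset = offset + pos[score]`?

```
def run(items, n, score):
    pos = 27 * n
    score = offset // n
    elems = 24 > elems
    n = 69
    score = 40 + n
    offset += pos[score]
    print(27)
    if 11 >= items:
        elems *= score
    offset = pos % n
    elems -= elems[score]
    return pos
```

Transformed code:
def run(items, n, score):
    pos = 27 * 69
    score = offset // 69
    elems = 24 > elems
    score = 40 + 69
    offset = offset + pos[score]
    print(27)
    if 11 >= items:
        elems = elems * score
    offset = pos % 69
    elems = elems - elems[score]
    return pos

6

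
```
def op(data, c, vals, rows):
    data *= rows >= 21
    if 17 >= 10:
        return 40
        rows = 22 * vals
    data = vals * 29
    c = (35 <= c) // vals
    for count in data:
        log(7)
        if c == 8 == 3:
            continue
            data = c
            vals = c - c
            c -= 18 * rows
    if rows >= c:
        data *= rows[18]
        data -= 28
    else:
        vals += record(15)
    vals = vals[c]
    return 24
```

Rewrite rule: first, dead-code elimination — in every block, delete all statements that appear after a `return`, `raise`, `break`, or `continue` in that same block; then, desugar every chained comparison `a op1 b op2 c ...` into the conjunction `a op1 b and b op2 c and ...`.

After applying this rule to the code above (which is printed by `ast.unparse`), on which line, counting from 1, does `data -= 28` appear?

Transformed code:
def op(data, c, vals, rows):
    data *= rows >= 21
    if 17 >= 10:
        return 40
    data = vals * 29
    c = (35 <= c) // vals
    for count in data:
        log(7)
        if c == 8 and 8 == 3:
            continue
    if rows >= c:
        data *= rows[18]
        data -= 28
    else:
        vals += record(15)
    vals = vals[c]
    return 24

13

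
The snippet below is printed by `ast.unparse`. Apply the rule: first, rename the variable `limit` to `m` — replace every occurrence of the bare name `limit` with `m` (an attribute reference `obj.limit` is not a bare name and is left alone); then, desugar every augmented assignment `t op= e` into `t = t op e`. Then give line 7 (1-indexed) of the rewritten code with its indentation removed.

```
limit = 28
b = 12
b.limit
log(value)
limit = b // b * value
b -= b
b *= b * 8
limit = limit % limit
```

Transformed code:
m = 28
b = 12
b.limit
log(value)
m = b // b * value
b = b - b
b = b * (b * 8)
m = m % m

b = b * (b * 8)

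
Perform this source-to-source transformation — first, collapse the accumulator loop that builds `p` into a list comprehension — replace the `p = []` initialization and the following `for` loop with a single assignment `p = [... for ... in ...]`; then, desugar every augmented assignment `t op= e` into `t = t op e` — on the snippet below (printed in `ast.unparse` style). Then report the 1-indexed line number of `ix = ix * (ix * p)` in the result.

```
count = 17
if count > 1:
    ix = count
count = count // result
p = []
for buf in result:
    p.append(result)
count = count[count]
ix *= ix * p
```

7

Transformed code:
count = 17
if count > 1:
    ix = count
count = count // result
p = [result for buf in result]
count = count[count]
ix = ix * (ix * p)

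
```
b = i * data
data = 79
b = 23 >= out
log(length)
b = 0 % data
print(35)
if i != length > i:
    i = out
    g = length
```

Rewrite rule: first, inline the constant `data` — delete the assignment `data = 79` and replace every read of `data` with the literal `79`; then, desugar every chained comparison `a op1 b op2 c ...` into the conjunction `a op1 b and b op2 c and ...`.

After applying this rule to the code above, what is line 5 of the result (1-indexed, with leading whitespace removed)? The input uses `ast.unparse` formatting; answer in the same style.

Transformed code:
b = i * 79
b = 23 >= out
log(length)
b = 0 % 79
print(35)
if i != length and length > i:
    i = out
    g = length

print(35)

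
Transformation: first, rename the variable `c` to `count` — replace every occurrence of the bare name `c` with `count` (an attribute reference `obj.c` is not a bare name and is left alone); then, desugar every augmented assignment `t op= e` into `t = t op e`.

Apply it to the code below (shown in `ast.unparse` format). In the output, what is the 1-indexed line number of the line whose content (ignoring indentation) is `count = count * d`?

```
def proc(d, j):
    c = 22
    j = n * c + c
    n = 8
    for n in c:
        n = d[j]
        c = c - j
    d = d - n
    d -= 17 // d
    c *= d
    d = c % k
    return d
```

10

Transformed code:
def proc(d, j):
    count = 22
    j = n * count + count
    n = 8
    for n in count:
        n = d[j]
        count = count - j
    d = d - n
    d = d - 17 // d
    count = count * d
    d = count % k
    return d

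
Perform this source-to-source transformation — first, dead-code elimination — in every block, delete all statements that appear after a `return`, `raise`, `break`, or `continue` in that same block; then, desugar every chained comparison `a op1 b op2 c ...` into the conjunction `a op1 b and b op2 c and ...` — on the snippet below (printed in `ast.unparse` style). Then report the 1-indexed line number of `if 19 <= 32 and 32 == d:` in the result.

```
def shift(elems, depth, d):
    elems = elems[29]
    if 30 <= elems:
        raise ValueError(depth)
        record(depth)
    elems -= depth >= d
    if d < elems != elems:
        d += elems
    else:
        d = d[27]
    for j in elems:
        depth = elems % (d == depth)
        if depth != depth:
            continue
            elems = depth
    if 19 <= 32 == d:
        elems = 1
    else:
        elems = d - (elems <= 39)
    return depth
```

14

Transformed code:
def shift(elems, depth, d):
    elems = elems[29]
    if 30 <= elems:
        raise ValueError(depth)
    elems -= depth >= d
    if d < elems and elems != elems:
        d += elems
    else:
        d = d[27]
    for j in elems:
        depth = elems % (d == depth)
        if depth != depth:
            continue
    if 19 <= 32 and 32 == d:
        elems = 1
    else:
        elems = d - (elems <= 39)
    return depth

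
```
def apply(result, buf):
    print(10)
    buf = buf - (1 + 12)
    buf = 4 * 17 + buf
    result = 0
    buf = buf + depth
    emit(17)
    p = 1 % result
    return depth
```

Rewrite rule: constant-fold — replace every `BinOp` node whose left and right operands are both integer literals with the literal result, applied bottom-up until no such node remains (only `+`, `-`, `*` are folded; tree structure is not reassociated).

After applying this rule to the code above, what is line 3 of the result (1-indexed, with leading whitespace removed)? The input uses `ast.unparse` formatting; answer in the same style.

Transformed code:
def apply(result, buf):
    print(10)
    buf = buf - 13
    buf = 68 + buf
    result = 0
    buf = buf + depth
    emit(17)
    p = 1 % result
    return depth

buf = buf - 13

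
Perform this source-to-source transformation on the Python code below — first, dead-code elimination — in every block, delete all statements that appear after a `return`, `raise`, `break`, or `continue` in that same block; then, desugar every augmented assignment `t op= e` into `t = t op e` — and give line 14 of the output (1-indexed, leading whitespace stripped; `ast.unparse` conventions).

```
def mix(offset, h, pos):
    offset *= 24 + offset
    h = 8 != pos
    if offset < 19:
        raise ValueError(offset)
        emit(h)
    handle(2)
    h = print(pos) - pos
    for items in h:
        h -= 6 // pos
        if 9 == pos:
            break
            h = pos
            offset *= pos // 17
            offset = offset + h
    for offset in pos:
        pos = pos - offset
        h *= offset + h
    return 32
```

Transformed code:
def mix(offset, h, pos):
    offset = offset * (24 + offset)
    h = 8 != pos
    if offset < 19:
        raise ValueError(offset)
    handle(2)
    h = print(pos) - pos
    for items in h:
        h = h - 6 // pos
        if 9 == pos:
            break
    for offset in pos:
        pos = pos - offset
        h = h * (offset + h)
    return 32

h = h * (offset + h)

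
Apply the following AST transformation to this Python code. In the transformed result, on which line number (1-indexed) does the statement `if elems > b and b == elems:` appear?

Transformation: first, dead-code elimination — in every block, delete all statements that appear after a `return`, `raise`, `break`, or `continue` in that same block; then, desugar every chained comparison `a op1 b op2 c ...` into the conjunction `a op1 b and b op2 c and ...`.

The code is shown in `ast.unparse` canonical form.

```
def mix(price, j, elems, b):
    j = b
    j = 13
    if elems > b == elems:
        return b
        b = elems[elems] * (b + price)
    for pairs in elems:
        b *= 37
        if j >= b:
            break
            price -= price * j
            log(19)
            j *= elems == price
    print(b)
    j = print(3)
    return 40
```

4

Transformed code:
def mix(price, j, elems, b):
    j = b
    j = 13
    if elems > b and b == elems:
        return b
    for pairs in elems:
        b *= 37
        if j >= b:
            break
    print(b)
    j = print(3)
    return 40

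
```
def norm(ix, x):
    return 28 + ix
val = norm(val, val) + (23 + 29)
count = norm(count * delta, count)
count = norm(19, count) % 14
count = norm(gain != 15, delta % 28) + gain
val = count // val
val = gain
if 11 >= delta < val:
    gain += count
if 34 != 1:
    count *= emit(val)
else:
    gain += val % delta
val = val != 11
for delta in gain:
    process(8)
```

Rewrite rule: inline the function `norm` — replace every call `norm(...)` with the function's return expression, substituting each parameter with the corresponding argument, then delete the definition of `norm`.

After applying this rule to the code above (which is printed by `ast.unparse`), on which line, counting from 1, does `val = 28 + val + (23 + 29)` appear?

1

Transformed code:
val = 28 + val + (23 + 29)
count = 28 + count * delta
count = (28 + 19) % 14
count = 28 + (gain != 15) + gain
val = count // val
val = gain
if 11 >= delta < val:
    gain += count
if 34 != 1:
    count *= emit(val)
else:
    gain += val % delta
val = val != 11
for delta in gain:
    process(8)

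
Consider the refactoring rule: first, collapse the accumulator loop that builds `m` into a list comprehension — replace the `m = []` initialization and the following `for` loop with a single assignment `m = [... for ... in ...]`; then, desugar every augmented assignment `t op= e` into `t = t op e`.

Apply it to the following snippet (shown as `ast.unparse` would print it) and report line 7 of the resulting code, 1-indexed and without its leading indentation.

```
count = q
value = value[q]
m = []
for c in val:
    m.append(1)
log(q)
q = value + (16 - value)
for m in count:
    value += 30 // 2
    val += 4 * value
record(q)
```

value = value + 30 // 2

Transformed code:
count = q
value = value[q]
m = [1 for c in val]
log(q)
q = value + (16 - value)
for m in count:
    value = value + 30 // 2
    val = val + 4 * value
record(q)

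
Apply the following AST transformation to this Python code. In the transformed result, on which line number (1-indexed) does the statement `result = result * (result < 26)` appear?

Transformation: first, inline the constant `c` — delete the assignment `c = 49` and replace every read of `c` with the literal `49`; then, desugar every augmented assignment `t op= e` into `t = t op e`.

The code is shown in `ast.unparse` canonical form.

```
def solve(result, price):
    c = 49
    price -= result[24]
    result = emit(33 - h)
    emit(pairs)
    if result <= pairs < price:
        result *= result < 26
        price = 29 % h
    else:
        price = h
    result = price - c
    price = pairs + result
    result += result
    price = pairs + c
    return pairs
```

Transformed code:
def solve(result, price):
    price = price - result[24]
    result = emit(33 - h)
    emit(pairs)
    if result <= pairs < price:
        result = result * (result < 26)
        price = 29 % h
    else:
        price = h
    result = price - 49
    price = pairs + result
    result = result + result
    price = pairs + 49
    return pairs

6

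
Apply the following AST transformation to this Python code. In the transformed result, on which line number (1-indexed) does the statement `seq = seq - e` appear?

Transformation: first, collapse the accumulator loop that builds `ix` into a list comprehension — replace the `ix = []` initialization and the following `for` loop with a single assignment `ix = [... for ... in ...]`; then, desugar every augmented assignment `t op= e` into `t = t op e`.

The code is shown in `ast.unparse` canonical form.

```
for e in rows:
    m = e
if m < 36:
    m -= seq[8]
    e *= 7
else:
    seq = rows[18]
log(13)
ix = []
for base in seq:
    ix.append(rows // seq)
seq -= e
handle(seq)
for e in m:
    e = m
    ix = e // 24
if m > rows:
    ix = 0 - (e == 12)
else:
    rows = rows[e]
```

Transformed code:
for e in rows:
    m = e
if m < 36:
    m = m - seq[8]
    e = e * 7
else:
    seq = rows[18]
log(13)
ix = [rows // seq for base in seq]
seq = seq - e
handle(seq)
for e in m:
    e = m
    ix = e // 24
if m > rows:
    ix = 0 - (e == 12)
else:
    rows = rows[e]

10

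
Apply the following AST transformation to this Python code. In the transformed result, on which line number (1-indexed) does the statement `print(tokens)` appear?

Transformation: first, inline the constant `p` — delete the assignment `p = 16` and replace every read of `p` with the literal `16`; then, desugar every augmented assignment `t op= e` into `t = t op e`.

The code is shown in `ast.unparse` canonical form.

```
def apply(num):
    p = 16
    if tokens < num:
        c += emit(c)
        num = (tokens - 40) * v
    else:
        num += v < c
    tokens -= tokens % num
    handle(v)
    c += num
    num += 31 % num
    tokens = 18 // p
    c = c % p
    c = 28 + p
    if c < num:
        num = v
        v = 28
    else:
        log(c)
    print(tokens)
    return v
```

19

Transformed code:
def apply(num):
    if tokens < num:
        c = c + emit(c)
        num = (tokens - 40) * v
    else:
        num = num + (v < c)
    tokens = tokens - tokens % num
    handle(v)
    c = c + num
    num = num + 31 % num
    tokens = 18 // 16
    c = c % 16
    c = 28 + 16
    if c < num:
        num = v
        v = 28
    else:
        log(c)
    print(tokens)
    return v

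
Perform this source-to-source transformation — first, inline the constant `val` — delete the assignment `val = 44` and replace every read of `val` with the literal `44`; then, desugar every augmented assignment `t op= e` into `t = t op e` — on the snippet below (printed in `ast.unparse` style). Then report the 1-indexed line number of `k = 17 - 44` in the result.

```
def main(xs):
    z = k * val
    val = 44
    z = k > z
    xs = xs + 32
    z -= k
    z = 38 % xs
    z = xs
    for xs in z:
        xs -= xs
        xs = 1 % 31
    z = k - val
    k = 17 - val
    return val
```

Transformed code:
def main(xs):
    z = k * 44
    z = k > z
    xs = xs + 32
    z = z - k
    z = 38 % xs
    z = xs
    for xs in z:
        xs = xs - xs
        xs = 1 % 31
    z = k - 44
    k = 17 - 44
    return 44

12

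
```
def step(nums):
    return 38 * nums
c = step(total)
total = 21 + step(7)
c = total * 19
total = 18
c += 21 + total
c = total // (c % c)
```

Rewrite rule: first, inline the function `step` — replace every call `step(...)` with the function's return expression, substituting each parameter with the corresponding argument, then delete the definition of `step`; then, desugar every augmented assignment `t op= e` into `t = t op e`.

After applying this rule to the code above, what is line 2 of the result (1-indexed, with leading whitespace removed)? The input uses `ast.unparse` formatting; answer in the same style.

total = 21 + 38 * 7

Transformed code:
c = 38 * total
total = 21 + 38 * 7
c = total * 19
total = 18
c = c + (21 + total)
c = total // (c % c)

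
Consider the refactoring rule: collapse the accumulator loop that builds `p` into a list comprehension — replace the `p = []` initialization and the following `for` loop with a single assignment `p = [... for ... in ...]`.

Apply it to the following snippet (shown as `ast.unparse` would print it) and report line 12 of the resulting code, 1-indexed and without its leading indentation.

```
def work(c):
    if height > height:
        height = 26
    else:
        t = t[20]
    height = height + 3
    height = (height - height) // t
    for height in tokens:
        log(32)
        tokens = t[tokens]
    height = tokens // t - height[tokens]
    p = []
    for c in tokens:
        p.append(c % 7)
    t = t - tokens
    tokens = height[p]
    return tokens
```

p = [c % 7 for c in tokens]

Transformed code:
def work(c):
    if height > height:
        height = 26
    else:
        t = t[20]
    height = height + 3
    height = (height - height) // t
    for height in tokens:
        log(32)
        tokens = t[tokens]
    height = tokens // t - height[tokens]
    p = [c % 7 for c in tokens]
    t = t - tokens
    tokens = height[p]
    return tokens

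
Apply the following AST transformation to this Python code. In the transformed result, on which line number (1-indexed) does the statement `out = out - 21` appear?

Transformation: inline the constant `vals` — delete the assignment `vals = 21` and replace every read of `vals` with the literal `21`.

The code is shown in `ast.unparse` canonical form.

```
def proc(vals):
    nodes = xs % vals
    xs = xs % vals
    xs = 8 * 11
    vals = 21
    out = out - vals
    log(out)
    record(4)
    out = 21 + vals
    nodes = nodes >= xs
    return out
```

Transformed code:
def proc(vals):
    nodes = xs % 21
    xs = xs % 21
    xs = 8 * 11
    out = out - 21
    log(out)
    record(4)
    out = 21 + 21
    nodes = nodes >= xs
    return out

5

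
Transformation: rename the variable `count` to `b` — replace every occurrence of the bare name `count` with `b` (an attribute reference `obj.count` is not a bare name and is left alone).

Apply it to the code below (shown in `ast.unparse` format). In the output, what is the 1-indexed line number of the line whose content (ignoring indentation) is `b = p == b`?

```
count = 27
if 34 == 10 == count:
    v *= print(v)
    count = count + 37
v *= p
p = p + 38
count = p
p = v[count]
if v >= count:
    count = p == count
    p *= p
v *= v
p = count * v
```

Transformed code:
b = 27
if 34 == 10 == b:
    v *= print(v)
    b = b + 37
v *= p
p = p + 38
b = p
p = v[b]
if v >= b:
    b = p == b
    p *= p
v *= v
p = b * v

10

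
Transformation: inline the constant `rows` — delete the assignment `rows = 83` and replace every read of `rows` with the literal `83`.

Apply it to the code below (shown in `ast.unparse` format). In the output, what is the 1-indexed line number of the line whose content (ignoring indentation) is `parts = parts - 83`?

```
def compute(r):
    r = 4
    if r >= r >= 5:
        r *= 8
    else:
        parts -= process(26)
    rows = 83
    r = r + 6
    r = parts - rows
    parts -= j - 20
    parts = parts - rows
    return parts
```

Transformed code:
def compute(r):
    r = 4
    if r >= r >= 5:
        r *= 8
    else:
        parts -= process(26)
    r = r + 6
    r = parts - 83
    parts -= j - 20
    parts = parts - 83
    return parts

10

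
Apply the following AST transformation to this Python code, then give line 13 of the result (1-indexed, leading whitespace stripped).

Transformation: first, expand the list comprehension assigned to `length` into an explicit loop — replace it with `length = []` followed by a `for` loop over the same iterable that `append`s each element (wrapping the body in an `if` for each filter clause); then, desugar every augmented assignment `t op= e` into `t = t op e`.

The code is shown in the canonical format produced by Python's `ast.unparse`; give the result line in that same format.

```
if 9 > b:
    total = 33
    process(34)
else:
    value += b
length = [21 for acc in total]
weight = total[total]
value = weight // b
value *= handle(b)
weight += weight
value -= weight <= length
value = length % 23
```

value = value - (weight <= length)

Transformed code:
if 9 > b:
    total = 33
    process(34)
else:
    value = value + b
length = []
for acc in total:
    length.append(21)
weight = total[total]
value = weight // b
value = value * handle(b)
weight = weight + weight
value = value - (weight <= length)
value = length % 23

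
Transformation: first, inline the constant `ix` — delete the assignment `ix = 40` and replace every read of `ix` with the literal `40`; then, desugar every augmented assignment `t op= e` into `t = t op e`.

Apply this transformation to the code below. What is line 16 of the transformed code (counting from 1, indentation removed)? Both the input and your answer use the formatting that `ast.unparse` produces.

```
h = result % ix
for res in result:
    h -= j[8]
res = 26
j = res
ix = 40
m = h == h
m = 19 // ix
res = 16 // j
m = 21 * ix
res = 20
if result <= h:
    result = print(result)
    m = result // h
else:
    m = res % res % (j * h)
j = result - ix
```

Transformed code:
h = result % 40
for res in result:
    h = h - j[8]
res = 26
j = res
m = h == h
m = 19 // 40
res = 16 // j
m = 21 * 40
res = 20
if result <= h:
    result = print(result)
    m = result // h
else:
    m = res % res % (j * h)
j = result - 40

j = result - 40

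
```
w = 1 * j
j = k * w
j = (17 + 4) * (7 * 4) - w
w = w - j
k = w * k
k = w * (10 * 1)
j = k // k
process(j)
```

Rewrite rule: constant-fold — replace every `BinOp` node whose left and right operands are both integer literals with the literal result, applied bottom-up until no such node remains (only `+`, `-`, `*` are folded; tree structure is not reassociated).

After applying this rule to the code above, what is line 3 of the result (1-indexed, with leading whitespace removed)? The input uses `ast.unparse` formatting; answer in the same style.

j = 588 - w

Transformed code:
w = 1 * j
j = k * w
j = 588 - w
w = w - j
k = w * k
k = w * 10
j = k // k
process(j)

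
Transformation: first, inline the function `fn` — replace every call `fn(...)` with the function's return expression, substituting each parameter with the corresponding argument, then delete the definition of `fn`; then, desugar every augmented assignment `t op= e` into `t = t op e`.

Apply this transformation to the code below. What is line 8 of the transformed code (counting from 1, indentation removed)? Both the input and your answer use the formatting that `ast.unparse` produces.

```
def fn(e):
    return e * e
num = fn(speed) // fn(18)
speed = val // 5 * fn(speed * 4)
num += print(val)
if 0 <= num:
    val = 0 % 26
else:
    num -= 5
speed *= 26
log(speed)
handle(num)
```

Transformed code:
num = speed * speed // (18 * 18)
speed = val // 5 * (speed * 4 * (speed * 4))
num = num + print(val)
if 0 <= num:
    val = 0 % 26
else:
    num = num - 5
speed = speed * 26
log(speed)
handle(num)

speed = speed * 26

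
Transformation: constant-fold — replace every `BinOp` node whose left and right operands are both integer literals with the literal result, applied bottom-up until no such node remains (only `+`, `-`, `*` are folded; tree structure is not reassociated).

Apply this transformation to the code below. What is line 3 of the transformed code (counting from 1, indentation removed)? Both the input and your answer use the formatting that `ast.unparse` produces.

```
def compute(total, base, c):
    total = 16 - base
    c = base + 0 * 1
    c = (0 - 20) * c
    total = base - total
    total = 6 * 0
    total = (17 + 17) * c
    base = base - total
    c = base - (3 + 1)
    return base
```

c = base + 0

Transformed code:
def compute(total, base, c):
    total = 16 - base
    c = base + 0
    c = -20 * c
    total = base - total
    total = 0
    total = 34 * c
    base = base - total
    c = base - 4
    return base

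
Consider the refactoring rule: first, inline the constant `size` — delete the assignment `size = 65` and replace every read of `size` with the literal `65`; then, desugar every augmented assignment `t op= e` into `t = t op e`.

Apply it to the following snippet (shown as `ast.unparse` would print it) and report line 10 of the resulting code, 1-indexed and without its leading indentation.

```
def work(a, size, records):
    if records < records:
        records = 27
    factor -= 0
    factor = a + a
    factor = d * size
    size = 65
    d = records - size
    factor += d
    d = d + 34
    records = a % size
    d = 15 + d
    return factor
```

records = a % 65

Transformed code:
def work(a, size, records):
    if records < records:
        records = 27
    factor = factor - 0
    factor = a + a
    factor = d * 65
    d = records - 65
    factor = factor + d
    d = d + 34
    records = a % 65
    d = 15 + d
    return factor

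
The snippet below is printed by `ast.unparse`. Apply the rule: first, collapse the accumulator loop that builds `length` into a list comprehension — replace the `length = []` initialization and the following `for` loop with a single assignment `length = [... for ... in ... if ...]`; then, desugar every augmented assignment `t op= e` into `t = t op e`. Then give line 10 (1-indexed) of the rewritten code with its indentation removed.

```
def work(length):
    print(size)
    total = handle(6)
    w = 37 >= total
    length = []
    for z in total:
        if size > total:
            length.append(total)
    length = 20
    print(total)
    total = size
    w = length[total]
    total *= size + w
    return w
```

total = total * (size + w)

Transformed code:
def work(length):
    print(size)
    total = handle(6)
    w = 37 >= total
    length = [total for z in total if size > total]
    length = 20
    print(total)
    total = size
    w = length[total]
    total = total * (size + w)
    return w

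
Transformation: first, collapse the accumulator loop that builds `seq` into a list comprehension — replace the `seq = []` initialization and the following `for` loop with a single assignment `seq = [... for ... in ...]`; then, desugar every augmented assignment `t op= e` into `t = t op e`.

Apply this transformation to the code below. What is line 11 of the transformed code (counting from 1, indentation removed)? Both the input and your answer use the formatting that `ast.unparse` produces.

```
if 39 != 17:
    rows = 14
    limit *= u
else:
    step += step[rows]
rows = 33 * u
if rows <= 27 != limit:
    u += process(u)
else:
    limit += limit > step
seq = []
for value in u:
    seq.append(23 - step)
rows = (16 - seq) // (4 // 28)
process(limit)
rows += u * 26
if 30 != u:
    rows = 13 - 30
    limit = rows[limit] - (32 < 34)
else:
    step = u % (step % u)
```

seq = [23 - step for value in u]

Transformed code:
if 39 != 17:
    rows = 14
    limit = limit * u
else:
    step = step + step[rows]
rows = 33 * u
if rows <= 27 != limit:
    u = u + process(u)
else:
    limit = limit + (limit > step)
seq = [23 - step for value in u]
rows = (16 - seq) // (4 // 28)
process(limit)
rows = rows + u * 26
if 30 != u:
    rows = 13 - 30
    limit = rows[limit] - (32 < 34)
else:
    step = u % (step % u)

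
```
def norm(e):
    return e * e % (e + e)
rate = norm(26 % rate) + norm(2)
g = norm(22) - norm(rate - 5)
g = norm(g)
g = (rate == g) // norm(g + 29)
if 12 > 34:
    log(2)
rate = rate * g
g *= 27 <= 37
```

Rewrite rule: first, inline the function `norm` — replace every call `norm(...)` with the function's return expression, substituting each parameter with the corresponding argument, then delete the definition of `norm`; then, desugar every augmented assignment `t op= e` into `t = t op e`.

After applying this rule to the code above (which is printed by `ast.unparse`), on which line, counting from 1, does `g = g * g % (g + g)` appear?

Transformed code:
rate = 26 % rate * (26 % rate) % (26 % rate + 26 % rate) + 2 * 2 % (2 + 2)
g = 22 * 22 % (22 + 22) - (rate - 5) * (rate - 5) % (rate - 5 + (rate - 5))
g = g * g % (g + g)
g = (rate == g) // ((g + 29) * (g + 29) % (g + 29 + (g + 29)))
if 12 > 34:
    log(2)
rate = rate * g
g = g * (27 <= 37)

3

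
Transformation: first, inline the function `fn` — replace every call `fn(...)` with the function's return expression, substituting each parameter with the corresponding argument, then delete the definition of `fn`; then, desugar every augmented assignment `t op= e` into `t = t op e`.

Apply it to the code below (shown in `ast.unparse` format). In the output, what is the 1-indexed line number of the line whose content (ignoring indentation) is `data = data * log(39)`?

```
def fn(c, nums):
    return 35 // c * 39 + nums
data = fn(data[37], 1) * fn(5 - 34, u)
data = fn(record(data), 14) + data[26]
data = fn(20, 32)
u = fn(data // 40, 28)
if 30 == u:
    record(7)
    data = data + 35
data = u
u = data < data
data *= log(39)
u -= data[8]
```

10

Transformed code:
data = (35 // data[37] * 39 + 1) * (35 // (5 - 34) * 39 + u)
data = 35 // record(data) * 39 + 14 + data[26]
data = 35 // 20 * 39 + 32
u = 35 // (data // 40) * 39 + 28
if 30 == u:
    record(7)
    data = data + 35
data = u
u = data < data
data = data * log(39)
u = u - data[8]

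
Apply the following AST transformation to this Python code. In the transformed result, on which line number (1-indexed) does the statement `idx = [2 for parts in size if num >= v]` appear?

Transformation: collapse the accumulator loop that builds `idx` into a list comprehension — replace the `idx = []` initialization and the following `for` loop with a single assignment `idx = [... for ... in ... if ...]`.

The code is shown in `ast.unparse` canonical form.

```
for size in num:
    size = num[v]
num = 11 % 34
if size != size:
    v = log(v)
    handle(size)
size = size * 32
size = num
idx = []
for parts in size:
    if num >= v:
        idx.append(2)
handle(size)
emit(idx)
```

9

Transformed code:
for size in num:
    size = num[v]
num = 11 % 34
if size != size:
    v = log(v)
    handle(size)
size = size * 32
size = num
idx = [2 for parts in size if num >= v]
handle(size)
emit(idx)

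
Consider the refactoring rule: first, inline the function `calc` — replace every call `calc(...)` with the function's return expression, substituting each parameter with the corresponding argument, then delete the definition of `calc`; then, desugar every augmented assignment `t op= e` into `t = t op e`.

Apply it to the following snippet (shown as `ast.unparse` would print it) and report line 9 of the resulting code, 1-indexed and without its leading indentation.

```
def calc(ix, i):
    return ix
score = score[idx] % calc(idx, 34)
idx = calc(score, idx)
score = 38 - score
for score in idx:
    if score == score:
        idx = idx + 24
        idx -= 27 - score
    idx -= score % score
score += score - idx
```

score = score + (score - idx)

Transformed code:
score = score[idx] % idx
idx = score
score = 38 - score
for score in idx:
    if score == score:
        idx = idx + 24
        idx = idx - (27 - score)
    idx = idx - score % score
score = score + (score - idx)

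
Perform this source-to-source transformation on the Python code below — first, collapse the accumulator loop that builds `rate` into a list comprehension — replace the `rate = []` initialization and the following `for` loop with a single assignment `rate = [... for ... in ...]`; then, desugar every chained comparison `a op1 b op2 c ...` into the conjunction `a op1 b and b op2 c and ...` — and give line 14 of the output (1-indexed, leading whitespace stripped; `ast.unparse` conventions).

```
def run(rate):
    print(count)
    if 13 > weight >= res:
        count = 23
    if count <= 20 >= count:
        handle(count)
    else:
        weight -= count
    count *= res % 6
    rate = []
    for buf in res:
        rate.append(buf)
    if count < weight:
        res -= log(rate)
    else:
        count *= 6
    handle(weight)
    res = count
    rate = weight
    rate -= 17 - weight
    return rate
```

count *= 6

Transformed code:
def run(rate):
    print(count)
    if 13 > weight and weight >= res:
        count = 23
    if count <= 20 and 20 >= count:
        handle(count)
    else:
        weight -= count
    count *= res % 6
    rate = [buf for buf in res]
    if count < weight:
        res -= log(rate)
    else:
        count *= 6
    handle(weight)
    res = count
    rate = weight
    rate -= 17 - weight
    return rate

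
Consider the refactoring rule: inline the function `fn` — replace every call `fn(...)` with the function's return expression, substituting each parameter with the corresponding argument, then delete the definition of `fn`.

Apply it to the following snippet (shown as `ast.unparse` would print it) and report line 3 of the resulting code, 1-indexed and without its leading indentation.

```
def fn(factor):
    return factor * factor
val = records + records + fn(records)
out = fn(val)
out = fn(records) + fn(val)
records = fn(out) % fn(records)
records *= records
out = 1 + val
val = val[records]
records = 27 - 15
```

out = records * records + val * val

Transformed code:
val = records + records + records * records
out = val * val
out = records * records + val * val
records = out * out % (records * records)
records *= records
out = 1 + val
val = val[records]
records = 27 - 15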